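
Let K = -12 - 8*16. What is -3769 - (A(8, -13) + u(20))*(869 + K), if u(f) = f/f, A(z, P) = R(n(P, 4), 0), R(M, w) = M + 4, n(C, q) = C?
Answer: 2063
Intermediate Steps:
R(M, w) = 4 + M
K = -140 (K = -12 - 128 = -140)
A(z, P) = 4 + P
u(f) = 1
-3769 - (A(8, -13) + u(20))*(869 + K) = -3769 - ((4 - 13) + 1)*(869 - 140) = -3769 - (-9 + 1)*729 = -3769 - (-8)*729 = -3769 - 1*(-5832) = -3769 + 5832 = 2063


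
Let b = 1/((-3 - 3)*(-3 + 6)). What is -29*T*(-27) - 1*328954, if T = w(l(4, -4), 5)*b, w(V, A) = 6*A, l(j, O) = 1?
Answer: -330259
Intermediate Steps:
b = -1/18 (b = 1/(-6*3) = 1/(-18) = -1/18 ≈ -0.055556)
T = -5/3 (T = (6*5)*(-1/18) = 30*(-1/18) = -5/3 ≈ -1.6667)
-29*T*(-27) - 1*328954 = -29*(-5/3)*(-27) - 1*328954 = (145/3)*(-27) - 328954 = -1305 - 328954 = -330259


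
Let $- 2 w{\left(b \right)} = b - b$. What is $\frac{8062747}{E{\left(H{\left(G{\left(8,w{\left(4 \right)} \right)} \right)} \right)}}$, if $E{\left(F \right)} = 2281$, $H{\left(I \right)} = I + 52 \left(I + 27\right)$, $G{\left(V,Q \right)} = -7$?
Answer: $\frac{8062747}{2281} \approx 3534.7$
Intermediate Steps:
$w{\left(b \right)} = 0$ ($w{\left(b \right)} = - \frac{b - b}{2} = \left(- \frac{1}{2}\right) 0 = 0$)
$H{\left(I \right)} = 1404 + 53 I$ ($H{\left(I \right)} = I + 52 \left(27 + I\right) = I + \left(1404 + 52 I\right) = 1404 + 53 I$)
$\frac{8062747}{E{\left(H{\left(G{\left(8,w{\left(4 \right)} \right)} \right)} \right)}} = \frac{8062747}{2281}$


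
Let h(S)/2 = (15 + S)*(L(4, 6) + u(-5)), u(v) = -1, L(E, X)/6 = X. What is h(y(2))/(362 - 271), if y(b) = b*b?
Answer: 190/13 ≈ 14.615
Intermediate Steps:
L(E, X) = 6*X
y(b) = b²
h(S) = 1050 + 70*S (h(S) = 2*((15 + S)*(6*6 - 1)) = 2*((15 + S)*(36 - 1)) = 2*((15 + S)*35) = 2*(525 + 35*S) = 1050 + 70*S)
h(y(2))/(362 - 271) = (1050 + 70*2²)/(362 - 271) = (1050 + 70*4)/91 = (1050 + 280)*(1/91) = 1330*(1/91) = 190/13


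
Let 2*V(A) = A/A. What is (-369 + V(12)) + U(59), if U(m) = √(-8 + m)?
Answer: -737/2 + √51 ≈ -361.36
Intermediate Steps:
V(A) = ½ (V(A) = (A/A)/2 = (½)*1 = ½)
(-369 + V(12)) + U(59) = (-369 + ½) + √(-8 + 59) = -737/2 + √51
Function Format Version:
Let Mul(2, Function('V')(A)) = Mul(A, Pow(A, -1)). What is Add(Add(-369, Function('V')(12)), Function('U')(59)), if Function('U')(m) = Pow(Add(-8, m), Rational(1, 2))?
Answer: Add(Rational(-737, 2), Pow(51, Rational(1, 2))) ≈ -361.36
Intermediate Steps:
Function('V')(A) = Rational(1, 2) (Function('V')(A) = Mul(Rational(1, 2), Mul(A, Pow(A, -1))) = Mul(Rational(1, 2), 1) = Rational(1, 2))
Add(Add(-369, Function('V')(12)), Function('U')(59)) = Add(Add(-369, Rational(1, 2)), Pow(Add(-8, 59), Rational(1, 2))) = Add(Rational(-737, 2), Pow(51, Rational(1, 2)))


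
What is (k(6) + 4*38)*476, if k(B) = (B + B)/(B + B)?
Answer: 72828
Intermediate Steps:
k(B) = 1 (k(B) = (2*B)/((2*B)) = (2*B)*(1/(2*B)) = 1)
(k(6) + 4*38)*476 = (1 + 4*38)*476 = (1 + 152)*476 = 153*476 = 72828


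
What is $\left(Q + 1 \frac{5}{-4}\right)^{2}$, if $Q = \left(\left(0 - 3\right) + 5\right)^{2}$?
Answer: $\frac{121}{16} \approx 7.5625$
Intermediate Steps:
$Q = 4$ ($Q = \left(\left(0 - 3\right) + 5\right)^{2} = \left(-3 + 5\right)^{2} = 2^{2} = 4$)
$\left(Q + 1 \frac{5}{-4}\right)^{2} = \left(4 + 1 \frac{5}{-4}\right)^{2} = \left(4 + 1 \cdot 5 \left(- \frac{1}{4}\right)\right)^{2} = \left(4 + 1 \left(- \frac{5}{4}\right)\right)^{2} = \left(4 - \frac{5}{4}\right)^{2} = \left(\frac{11}{4}\right)^{2} = \frac{121}{16}$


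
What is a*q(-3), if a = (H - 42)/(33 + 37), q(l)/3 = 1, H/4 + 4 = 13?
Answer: -9/35 ≈ -0.25714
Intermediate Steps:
H = 36 (H = -16 + 4*13 = -16 + 52 = 36)
q(l) = 3 (q(l) = 3*1 = 3)
a = -3/35 (a = (36 - 42)/(33 + 37) = -6/70 = -6*1/70 = -3/35 ≈ -0.085714)
a*q(-3) = -3/35*3 = -9/35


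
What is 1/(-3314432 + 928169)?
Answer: -1/2386263 ≈ -4.1907e-7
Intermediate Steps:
1/(-3314432 + 928169) = 1/(-2386263) = -1/2386263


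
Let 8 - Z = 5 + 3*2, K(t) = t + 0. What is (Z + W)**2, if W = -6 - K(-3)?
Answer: 36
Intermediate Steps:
K(t) = t
W = -3 (W = -6 - 1*(-3) = -6 + 3 = -3)
Z = -3 (Z = 8 - (5 + 3*2) = 8 - (5 + 6) = 8 - 1*11 = 8 - 11 = -3)
(Z + W)**2 = (-3 - 3)**2 = (-6)**2 = 36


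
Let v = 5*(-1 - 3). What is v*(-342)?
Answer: 6840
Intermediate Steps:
v = -20 (v = 5*(-4) = -20)
v*(-342) = -20*(-342) = 6840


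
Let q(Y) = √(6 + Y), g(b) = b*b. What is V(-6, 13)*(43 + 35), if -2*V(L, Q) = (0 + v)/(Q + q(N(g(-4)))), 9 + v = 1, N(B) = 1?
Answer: 676/27 - 52*√7/27 ≈ 19.942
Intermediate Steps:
g(b) = b²
v = -8 (v = -9 + 1 = -8)
V(L, Q) = 4/(Q + √7) (V(L, Q) = -(0 - 8)/(2*(Q + √(6 + 1))) = -(-4)/(Q + √7) = 4/(Q + √7))
V(-6, 13)*(43 + 35) = (4/(13 + √7))*(43 + 35) = (4/(13 + √7))*78 = 312/(13 + √7)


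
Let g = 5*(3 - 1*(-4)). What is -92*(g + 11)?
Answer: -4232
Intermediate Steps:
g = 35 (g = 5*(3 + 4) = 5*7 = 35)
-92*(g + 11) = -92*(35 + 11) = -92*46 = -4232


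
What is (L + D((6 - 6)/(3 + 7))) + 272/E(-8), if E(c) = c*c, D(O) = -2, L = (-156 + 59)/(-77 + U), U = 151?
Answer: 139/148 ≈ 0.93919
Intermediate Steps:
L = -97/74 (L = (-156 + 59)/(-77 + 151) = -97/74 ≈ -1.3108)
E(c) = c**2
(L + D((6 - 6)/(3 + 7))) + 272/E(-8) = (-97/74 - 2) + 272/((-8)**2) = -245/74 + 272/64 = -245/74 + 272*(1/64) = -245/74 + 17/4 = 139/148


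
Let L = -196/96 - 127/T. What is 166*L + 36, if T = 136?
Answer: -46709/102 ≈ -457.93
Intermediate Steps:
L = -607/204 (L = -196/96 - 127/136 = -196*1/96 - 127*1/136 = -49/24 - 127/136 = -607/204 ≈ -2.9755)
166*L + 36 = 166*(-607/204) + 36 = -50381/102 + 36 = -46709/102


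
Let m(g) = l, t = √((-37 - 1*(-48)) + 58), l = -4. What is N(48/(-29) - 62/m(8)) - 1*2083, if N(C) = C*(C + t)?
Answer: -6362403/3364 + 803*√69/58 ≈ -1776.3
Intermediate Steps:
t = √69 (t = √((-37 + 48) + 58) = √(11 + 58) = √69 ≈ 8.3066)
m(g) = -4
N(C) = C*(C + √69)
N(48/(-29) - 62/m(8)) - 1*2083 = (48/(-29) - 62/(-4))*((48/(-29) - 62/(-4)) + √69) - 1*2083 = (48*(-1/29) - 62*(-¼))*((48*(-1/29) - 62*(-¼)) + √69) - 2083 = (-48/29 + 31/2)*((-48/29 + 31/2) + √69) - 2083 = 803*(803/58 + √69)/58 - 2083 = (644809/3364 + 803*√69/58) - 2083 = -6362403/3364 + 803*√69/58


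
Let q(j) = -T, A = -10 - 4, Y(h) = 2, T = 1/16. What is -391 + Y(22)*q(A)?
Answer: -3129/8 ≈ -391.13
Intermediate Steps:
T = 1/16 ≈ 0.062500
A = -14
q(j) = -1/16 (q(j) = -1*1/16 = -1/16)
-391 + Y(22)*q(A) = -391 + 2*(-1/16) = -391 - 1/8 = -3129/8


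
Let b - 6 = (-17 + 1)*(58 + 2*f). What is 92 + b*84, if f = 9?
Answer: -101548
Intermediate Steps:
b = -1210 (b = 6 + (-17 + 1)*(58 + 2*9) = 6 - 16*(58 + 18) = 6 - 16*76 = 6 - 1216 = -1210)
92 + b*84 = 92 - 1210*84 = 92 - 101640 = -101548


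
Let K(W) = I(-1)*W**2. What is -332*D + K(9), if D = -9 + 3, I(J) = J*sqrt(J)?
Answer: 1992 - 81*I ≈ 1992.0 - 81.0*I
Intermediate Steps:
I(J) = J**(3/2)
K(W) = -I*W**2 (K(W) = (-1)**(3/2)*W**2 = (-I)*W**2 = -I*W**2)
D = -6
-332*D + K(9) = -332*(-6) - 1*I*9**2 = -83*(-24) - 1*I*81 = 1992 - 81*I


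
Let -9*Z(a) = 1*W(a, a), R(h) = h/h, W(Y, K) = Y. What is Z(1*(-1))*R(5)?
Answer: ⅑ ≈ 0.11111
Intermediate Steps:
R(h) = 1
Z(a) = -a/9
Z(1*(-1))*R(5) = -(-1)/9*1 = -⅑*(-1)*1 = (⅑)*1 = ⅑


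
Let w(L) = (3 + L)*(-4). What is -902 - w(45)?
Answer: -710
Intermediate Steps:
w(L) = -12 - 4*L
-902 - w(45) = -902 - (-12 - 4*45) = -902 - (-12 - 180) = -902 - 1*(-192) = -902 + 192 = -710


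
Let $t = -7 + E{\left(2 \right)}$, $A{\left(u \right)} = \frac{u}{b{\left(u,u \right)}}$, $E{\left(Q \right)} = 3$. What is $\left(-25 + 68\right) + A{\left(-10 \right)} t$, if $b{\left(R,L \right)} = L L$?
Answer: $\frac{217}{5} \approx 43.4$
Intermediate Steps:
$b{\left(R,L \right)} = L^{2}$
$A{\left(u \right)} = \frac{1}{u}$ ($A{\left(u \right)} = \frac{u}{u^{2}} = \frac{1}{u}$)
$t = -4$ ($t = -7 + 3 = -4$)
$\left(-25 + 68\right) + A{\left(-10 \right)} t = \left(-25 + 68\right) + \frac{1}{-10} \left(-4\right) = 43 - - \frac{2}{5} = 43 + \frac{2}{5} = \frac{217}{5}$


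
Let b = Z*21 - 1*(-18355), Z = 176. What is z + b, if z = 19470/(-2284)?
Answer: 25172507/1142 ≈ 22042.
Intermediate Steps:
b = 22051 (b = 176*21 - 1*(-18355) = 3696 + 18355 = 22051)
z = -9735/1142 (z = 19470*(-1/2284) = -9735/1142 ≈ -8.5245)
z + b = -9735/1142 + 22051 = 25172507/1142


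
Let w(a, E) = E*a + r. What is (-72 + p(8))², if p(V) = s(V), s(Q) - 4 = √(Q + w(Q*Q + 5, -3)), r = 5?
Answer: (68 - I*√194)² ≈ 4430.0 - 1894.3*I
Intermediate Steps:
w(a, E) = 5 + E*a (w(a, E) = E*a + 5 = 5 + E*a)
s(Q) = 4 + √(-10 + Q - 3*Q²) (s(Q) = 4 + √(Q + (5 - 3*(Q*Q + 5))) = 4 + √(Q + (5 - 3*(Q² + 5))) = 4 + √(Q + (5 - 3*(5 + Q²))) = 4 + √(Q + (5 + (-15 - 3*Q²))) = 4 + √(Q + (-10 - 3*Q²)) = 4 + √(-10 + Q - 3*Q²))
p(V) = 4 + √(-10 + V - 3*V²)
(-72 + p(8))² = (-72 + (4 + √(-10 + 8 - 3*8²)))² = (-72 + (4 + √(-10 + 8 - 3*64)))² = (-72 + (4 + √(-10 + 8 - 192)))² = (-72 + (4 + √(-194)))² = (-72 + (4 + I*√194))² = (-68 + I*√194)²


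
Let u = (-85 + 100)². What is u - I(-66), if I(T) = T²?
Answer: -4131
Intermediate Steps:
u = 225 (u = 15² = 225)
u - I(-66) = 225 - 1*(-66)² = 225 - 1*4356 = 225 - 4356 = -4131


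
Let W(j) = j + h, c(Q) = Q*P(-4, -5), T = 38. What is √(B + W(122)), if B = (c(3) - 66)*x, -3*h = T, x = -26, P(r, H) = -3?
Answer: √18534/3 ≈ 45.380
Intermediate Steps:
h = -38/3 (h = -⅓*38 = -38/3 ≈ -12.667)
c(Q) = -3*Q (c(Q) = Q*(-3) = -3*Q)
B = 1950 (B = (-3*3 - 66)*(-26) = (-9 - 66)*(-26) = -75*(-26) = 1950)
W(j) = -38/3 + j (W(j) = j - 38/3 = -38/3 + j)
√(B + W(122)) = √(1950 + (-38/3 + 122)) = √(1950 + 328/3) = √(6178/3) = √18534/3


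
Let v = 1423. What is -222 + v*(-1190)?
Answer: -1693592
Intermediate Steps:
-222 + v*(-1190) = -222 + 1423*(-1190) = -222 - 1693370 = -1693592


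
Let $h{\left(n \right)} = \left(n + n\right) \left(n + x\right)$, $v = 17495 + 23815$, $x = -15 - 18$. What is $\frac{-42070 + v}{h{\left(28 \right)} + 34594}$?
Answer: $- \frac{20}{903} \approx -0.022148$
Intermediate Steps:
$x = -33$
$v = 41310$
$h{\left(n \right)} = 2 n \left(-33 + n\right)$ ($h{\left(n \right)} = \left(n + n\right) \left(n - 33\right) = 2 n \left(-33 + n\right)$)
$\frac{-42070 + v}{h{\left(28 \right)} + 34594} = \frac{-42070 + 41310}{2 \cdot 28 \left(-33 + 28\right) + 34594} = - \frac{760}{2 \cdot 28 \left(-5\right) + 34594} = - \frac{760}{-280 + 34594} = - \frac{760}{34314} = \left(-760\right) \frac{1}{34314} = - \frac{20}{903}$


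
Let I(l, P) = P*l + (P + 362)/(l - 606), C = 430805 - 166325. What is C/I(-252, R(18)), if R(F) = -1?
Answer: 45384768/43171 ≈ 1051.3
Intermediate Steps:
C = 264480
I(l, P) = P*l + (362 + P)/(-606 + l)
C/I(-252, R(18)) = 264480/(((362 - 1 - 1*(-252)² - 606*(-1)*(-252))/(-606 - 252))) = 264480/(((362 - 1 - 1*63504 - 152712)/(-858))) = 264480/((-(362 - 1 - 63504 - 152712)/858)) = 264480/((-1/858*(-215855))) = 264480/(215855/858) = 264480*(858/215855) = 45384768/43171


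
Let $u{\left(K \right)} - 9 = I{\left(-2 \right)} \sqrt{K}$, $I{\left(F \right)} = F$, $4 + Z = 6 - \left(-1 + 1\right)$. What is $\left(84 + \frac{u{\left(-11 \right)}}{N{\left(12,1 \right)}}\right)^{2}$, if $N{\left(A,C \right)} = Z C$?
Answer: $\frac{31285}{4} - 177 i \sqrt{11} \approx 7821.3 - 587.04 i$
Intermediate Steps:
$Z = 2$ ($Z = -4 + \left(6 - \left(-1 + 1\right)\right) = -4 + \left(6 - 0\right) = -4 + \left(6 + 0\right) = -4 + 6 = 2$)
$N{\left(A,C \right)} = 2 C$
$u{\left(K \right)} = 9 - 2 \sqrt{K}$
$\left(84 + \frac{u{\left(-11 \right)}}{N{\left(12,1 \right)}}\right)^{2} = \left(84 + \frac{9 - 2 \sqrt{-11}}{2 \cdot 1}\right)^{2} = \left(84 + \frac{9 - 2 i \sqrt{11}}{2}\right)^{2} = \left(84 + \left(9 - 2 i \sqrt{11}\right) \frac{1}{2}\right)^{2} = \left(84 + \left(\frac{9}{2} - i \sqrt{11}\right)\right)^{2} = \left(\frac{177}{2} - i \sqrt{11}\right)^{2}$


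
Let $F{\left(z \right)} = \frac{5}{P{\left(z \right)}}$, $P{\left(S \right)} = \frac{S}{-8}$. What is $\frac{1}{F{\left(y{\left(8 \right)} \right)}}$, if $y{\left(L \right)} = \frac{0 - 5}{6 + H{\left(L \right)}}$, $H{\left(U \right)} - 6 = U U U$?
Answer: $\frac{1}{4192} \approx 0.00023855$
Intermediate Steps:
$P{\left(S \right)} = - \frac{S}{8}$ ($P{\left(S \right)} = S \left(- \frac{1}{8}\right) = - \frac{S}{8}$)
$H{\left(U \right)} = 6 + U^{3}$ ($H{\left(U \right)} = 6 + U U U = 6 + U^{2} U = 6 + U^{3}$)
$y{\left(L \right)} = - \frac{5}{12 + L^{3}}$ ($y{\left(L \right)} = \frac{0 - 5}{6 + \left(6 + L^{3}\right)} = - \frac{5}{12 + L^{3}}$)
$F{\left(z \right)} = - \frac{40}{z}$ ($F{\left(z \right)} = \frac{5}{\left(- \frac{1}{8}\right) z} = 5 \left(- \frac{8}{z}\right) = - \frac{40}{z}$)
$\frac{1}{F{\left(y{\left(8 \right)} \right)}} = \frac{1}{\left(-40\right) \frac{1}{\left(-5\right) \frac{1}{12 + 8^{3}}}} = \frac{1}{\left(-40\right) \frac{1}{\left(-5\right) \frac{1}{12 + 512}}} = \frac{1}{\left(-40\right) \frac{1}{\left(-5\right) \frac{1}{524}}} = \frac{1}{\left(-40\right) \frac{1}{- \frac{5}{524}}} = \frac{1}{\left(-40\right) \left(- \frac{524}{5}\right)} = \frac{1}{4192}$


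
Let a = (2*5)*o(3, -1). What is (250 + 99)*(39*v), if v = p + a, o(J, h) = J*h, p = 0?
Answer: -408330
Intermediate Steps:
a = -30 (a = (2*5)*(3*(-1)) = 10*(-3) = -30)
v = -30 (v = 0 - 30 = -30)
(250 + 99)*(39*v) = (250 + 99)*(39*(-30)) = 349*(-1170) = -408330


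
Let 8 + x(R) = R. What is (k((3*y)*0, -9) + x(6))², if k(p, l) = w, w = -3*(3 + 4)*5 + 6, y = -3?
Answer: 10201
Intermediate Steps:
x(R) = -8 + R
w = -99 (w = -21*5 + 6 = -3*35 + 6 = -105 + 6 = -99)
k(p, l) = -99
(k((3*y)*0, -9) + x(6))² = (-99 + (-8 + 6))² = (-99 - 2)² = (-101)² = 10201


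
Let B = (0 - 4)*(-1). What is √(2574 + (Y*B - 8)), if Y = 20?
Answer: 21*√6 ≈ 51.439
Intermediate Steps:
B = 4 (B = -4*(-1) = 4)
√(2574 + (Y*B - 8)) = √(2574 + (20*4 - 8)) = √(2574 + (80 - 8)) = √(2574 + 72) = √2646 = 21*√6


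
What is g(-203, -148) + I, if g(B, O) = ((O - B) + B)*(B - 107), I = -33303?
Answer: 12577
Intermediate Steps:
g(B, O) = O*(-107 + B)
g(-203, -148) + I = -148*(-107 - 203) - 33303 = -148*(-310) - 33303 = 45880 - 33303 = 12577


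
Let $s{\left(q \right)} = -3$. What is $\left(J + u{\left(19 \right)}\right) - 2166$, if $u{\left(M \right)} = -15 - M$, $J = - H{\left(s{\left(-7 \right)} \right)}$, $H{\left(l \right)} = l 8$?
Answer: $-2176$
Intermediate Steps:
$H{\left(l \right)} = 8 l$
$J = 24$ ($J = - 8 \left(-3\right) = \left(-1\right) \left(-24\right) = 24$)
$\left(J + u{\left(19 \right)}\right) - 2166 = \left(24 - 34\right) - 2166 = -10 - 2166 = -2176$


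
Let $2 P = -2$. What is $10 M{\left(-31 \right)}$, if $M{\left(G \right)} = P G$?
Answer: $310$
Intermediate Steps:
$P = -1$ ($P = \frac{1}{2} \left(-2\right) = -1$)
$M{\left(G \right)} = - G$
$10 M{\left(-31 \right)} = 10 \left(\left(-1\right) \left(-31\right)\right) = 10 \cdot 31 = 310$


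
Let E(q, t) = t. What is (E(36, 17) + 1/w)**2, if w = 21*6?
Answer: 4592449/15876 ≈ 289.27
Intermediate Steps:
w = 126
(E(36, 17) + 1/w)**2 = (17 + 1/126)**2 = (2143/126)**2 = 4592449/15876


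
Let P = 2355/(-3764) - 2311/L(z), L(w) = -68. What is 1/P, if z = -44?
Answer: 15997/533654 ≈ 0.029976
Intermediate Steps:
P = 533654/15997 (P = 2355/(-3764) - 2311/(-68) = 2355*(-1/3764) - 2311*(-1/68) = -2355/3764 + 2311/68 = 533654/15997 ≈ 33.360)
1/P = 1/(533654/15997) = 15997/533654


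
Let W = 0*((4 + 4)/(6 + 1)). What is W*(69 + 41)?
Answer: 0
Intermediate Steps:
W = 0 (W = 0*(8/7) = 0)
W*(69 + 41) = 0*(69 + 41) = 0*110 = 0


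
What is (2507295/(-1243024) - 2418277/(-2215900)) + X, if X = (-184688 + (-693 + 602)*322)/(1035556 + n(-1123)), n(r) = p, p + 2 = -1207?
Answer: -806734762960731911/712255709558078800 ≈ -1.1326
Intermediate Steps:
p = -1209 (p = -2 - 1207 = -1209)
n(r) = -1209
X = -213990/1034347 (X = (-184688 + (-693 + 602)*322)/(1035556 - 1209) = (-184688 - 91*322)/1034347 = (-184688 - 29302)*(1/1034347) = -213990*1/1034347 = -213990/1034347 ≈ -0.20688)
(2507295/(-1243024) - 2418277/(-2215900)) + X = (2507295/(-1243024) - 2418277/(-2215900)) - 213990/1034347 = (2507295*(-1/1243024) - 2418277*(-1/2215900)) - 213990/1034347 = (-2507295/1243024 + 2418277/2215900) - 213990/1034347 = -637484660213/688604220400 - 213990/1034347 = -806734762960731911/712255709558078800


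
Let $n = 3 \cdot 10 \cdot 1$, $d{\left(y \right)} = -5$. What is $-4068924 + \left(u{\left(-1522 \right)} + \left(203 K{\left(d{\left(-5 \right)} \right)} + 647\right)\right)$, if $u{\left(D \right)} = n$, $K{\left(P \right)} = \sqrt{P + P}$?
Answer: $-4068247 + 203 i \sqrt{10} \approx -4.0682 \cdot 10^{6} + 641.94 i$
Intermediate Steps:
$n = 30$ ($n = 30 \cdot 1 = 30$)
$K{\left(P \right)} = \sqrt{2} \sqrt{P}$ ($K{\left(P \right)} = \sqrt{2 P} = \sqrt{2} \sqrt{P}$)
$u{\left(D \right)} = 30$
$-4068924 + \left(u{\left(-1522 \right)} + \left(203 K{\left(d{\left(-5 \right)} \right)} + 647\right)\right) = -4068924 + \left(30 + \left(203 \sqrt{2} \sqrt{-5} + 647\right)\right) = -4068924 + \left(30 + \left(203 \sqrt{2} i \sqrt{5} + 647\right)\right) = -4068924 + \left(30 + \left(203 i \sqrt{10} + 647\right)\right) = -4068924 + \left(30 + \left(647 + 203 i \sqrt{10}\right)\right) = -4068924 + \left(677 + 203 i \sqrt{10}\right) = -4068247 + 203 i \sqrt{10}$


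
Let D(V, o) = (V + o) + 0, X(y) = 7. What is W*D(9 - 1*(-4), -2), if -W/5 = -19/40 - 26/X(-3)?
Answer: 12903/56 ≈ 230.41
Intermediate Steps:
D(V, o) = V + o
W = 1173/56 (W = -5*(-19/40 - 26/7) = -5*(-1173/280) = 1173/56 ≈ 20.946)
W*D(9 - 1*(-4), -2) = 1173*((9 - 1*(-4)) - 2)/56 = 1173*((9 + 4) - 2)/56 = 1173*(13 - 2)/56 = (1173/56)*11 = 12903/56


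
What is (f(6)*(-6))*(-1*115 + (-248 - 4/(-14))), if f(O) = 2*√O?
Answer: 30468*√6/7 ≈ 10662.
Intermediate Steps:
(f(6)*(-6))*(-1*115 + (-248 - 4/(-14))) = ((2*√6)*(-6))*(-1*115 + (-248 - 4/(-14))) = (-12*√6)*(-115 + (-248 - 4*(-1/14))) = (-12*√6)*(-115 + (-248 + 2/7)) = (-12*√6)*(-115 - 1734/7) = -12*√6*(-2539/7) = 30468*√6/7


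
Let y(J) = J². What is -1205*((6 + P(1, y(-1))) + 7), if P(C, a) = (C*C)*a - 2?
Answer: -14460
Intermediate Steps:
P(C, a) = -2 + a*C² (P(C, a) = C²*a - 2 = a*C² - 2 = -2 + a*C²)
-1205*((6 + P(1, y(-1))) + 7) = -1205*((6 + (-2 + (-1)²*1²)) + 7) = -1205*((6 + (-2 + 1*1)) + 7) = -1205*((6 + (-2 + 1)) + 7) = -1205*((6 - 1) + 7) = -1205*(5 + 7) = -1205*12 = -14460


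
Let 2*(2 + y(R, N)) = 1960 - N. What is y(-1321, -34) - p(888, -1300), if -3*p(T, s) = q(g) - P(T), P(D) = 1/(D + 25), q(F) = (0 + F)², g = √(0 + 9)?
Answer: 2733521/2739 ≈ 998.00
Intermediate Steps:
g = 3 (g = √9 = 3)
y(R, N) = 978 - N/2 (y(R, N) = -2 + (1960 - N)/2 = -2 + (980 - N/2) = 978 - N/2)
q(F) = F²
P(D) = 1/(25 + D)
p(T, s) = -3 + 1/(3*(25 + T)) (p(T, s) = -(3² - 1/(25 + T))/3 = -(9 - 1/(25 + T))/3 = -3 + 1/(3*(25 + T)))
y(-1321, -34) - p(888, -1300) = (978 - ½*(-34)) - (-224 - 9*888)/(3*(25 + 888)) = (978 + 17) - (-224 - 7992)/(3*913) = 995 - (-8216)/(3*913) = 995 - 1*(-8216/2739) = 995 + 8216/2739 = 2733521/2739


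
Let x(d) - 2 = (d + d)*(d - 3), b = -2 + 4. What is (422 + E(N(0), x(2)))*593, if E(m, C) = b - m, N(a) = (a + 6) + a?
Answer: 247874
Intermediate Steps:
N(a) = 6 + 2*a (N(a) = (6 + a) + a = 6 + 2*a)
b = 2
x(d) = 2 + 2*d*(-3 + d) (x(d) = 2 + (d + d)*(d - 3) = 2 + (2*d)*(-3 + d) = 2 + 2*d*(-3 + d))
E(m, C) = 2 - m
(422 + E(N(0), x(2)))*593 = (422 + (2 - (6 + 2*0)))*593 = (422 + (2 - (6 + 0)))*593 = (422 + (2 - 1*6))*593 = (422 + (2 - 6))*593 = (422 - 4)*593 = 418*593 = 247874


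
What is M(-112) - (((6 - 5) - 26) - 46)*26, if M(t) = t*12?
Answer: 502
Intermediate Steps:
M(t) = 12*t
M(-112) - (((6 - 5) - 26) - 46)*26 = 12*(-112) - (((6 - 5) - 26) - 46)*26 = -1344 - ((1 - 26) - 46)*26 = -1344 - (-25 - 46)*26 = -1344 - (-71)*26 = -1344 - 1*(-1846) = -1344 + 1846 = 502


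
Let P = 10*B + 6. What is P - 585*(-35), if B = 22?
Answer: 20701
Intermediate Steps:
P = 226 (P = 10*22 + 6 = 220 + 6 = 226)
P - 585*(-35) = 226 - 585*(-35) = 226 - 1*(-20475) = 226 + 20475 = 20701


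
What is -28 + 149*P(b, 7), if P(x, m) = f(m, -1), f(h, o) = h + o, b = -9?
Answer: 866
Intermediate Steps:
P(x, m) = -1 + m (P(x, m) = m - 1 = -1 + m)
-28 + 149*P(b, 7) = -28 + 149*(-1 + 7) = -28 + 149*6 = -28 + 894 = 866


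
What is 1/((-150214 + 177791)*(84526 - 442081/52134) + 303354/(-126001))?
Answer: 6568936134/15310479936943134095 ≈ 4.2905e-10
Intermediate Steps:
1/((-150214 + 177791)*(84526 - 442081/52134) + 303354/(-126001)) = 1/(27577*(84526 - 442081*1/52134) + 303354*(-1/126001)) = 1/(27577*(84526 - 442081/52134) - 303354/126001) = 1/(27577*(4406236403/52134) - 303354/126001) = 1/(121510781285531/52134 - 303354/126001) = 1/(15310479936943134095/6568936134) = 6568936134/15310479936943134095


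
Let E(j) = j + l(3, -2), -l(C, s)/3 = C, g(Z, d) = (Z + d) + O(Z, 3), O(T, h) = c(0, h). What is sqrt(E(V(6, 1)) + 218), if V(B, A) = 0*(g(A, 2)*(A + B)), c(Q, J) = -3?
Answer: sqrt(209) ≈ 14.457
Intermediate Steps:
O(T, h) = -3
g(Z, d) = -3 + Z + d (g(Z, d) = (Z + d) - 3 = -3 + Z + d)
l(C, s) = -3*C
V(B, A) = 0 (V(B, A) = 0*((-3 + A + 2)*(A + B)) = 0*((-1 + A)*(A + B)) = 0)
E(j) = -9 + j (E(j) = j - 3*3 = j - 9 = -9 + j)
sqrt(E(V(6, 1)) + 218) = sqrt((-9 + 0) + 218) = sqrt(-9 + 218) = sqrt(209)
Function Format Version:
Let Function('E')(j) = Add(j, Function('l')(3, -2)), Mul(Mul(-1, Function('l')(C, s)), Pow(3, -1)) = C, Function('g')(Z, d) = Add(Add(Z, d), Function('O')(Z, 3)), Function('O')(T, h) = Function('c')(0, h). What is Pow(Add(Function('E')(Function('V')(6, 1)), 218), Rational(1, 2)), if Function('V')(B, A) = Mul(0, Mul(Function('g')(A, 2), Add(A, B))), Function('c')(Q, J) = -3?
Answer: Pow(209, Rational(1, 2)) ≈ 14.457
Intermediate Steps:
Function('O')(T, h) = -3
Function('g')(Z, d) = Add(-3, Z, d) (Function('g')(Z, d) = Add(Add(Z, d), -3) = Add(-3, Z, d))
Function('l')(C, s) = Mul(-3, C)
Function('V')(B, A) = 0 (Function('V')(B, A) = Mul(0, Mul(Add(-3, A, 2), Add(A, B))) = Mul(0, Mul(Add(-1, A), Add(A, B))) = 0)
Function('E')(j) = Add(-9, j) (Function('E')(j) = Add(j, Mul(-3, 3)) = Add(j, -9) = Add(-9, j))
Pow(Add(Function('E')(Function('V')(6, 1)), 218), Rational(1, 2)) = Pow(Add(Add(-9, 0), 218), Rational(1, 2)) = Pow(Add(-9, 218), Rational(1, 2)) = Pow(209, Rational(1, 2))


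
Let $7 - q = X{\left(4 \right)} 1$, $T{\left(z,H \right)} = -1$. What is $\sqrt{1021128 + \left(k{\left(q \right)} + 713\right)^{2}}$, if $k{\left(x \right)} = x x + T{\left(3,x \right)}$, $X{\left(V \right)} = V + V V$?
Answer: $\sqrt{1797289} \approx 1340.6$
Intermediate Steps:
$X{\left(V \right)} = V + V^{2}$
$q = -13$ ($q = 7 - 4 \left(1 + 4\right) 1 = 7 - 4 \cdot 5 \cdot 1 = 7 - 20 \cdot 1 = 7 - 20 = -13$)
$k{\left(x \right)} = -1 + x^{2}$ ($k{\left(x \right)} = x x - 1 = x^{2} - 1 = -1 + x^{2}$)
$\sqrt{1021128 + \left(k{\left(q \right)} + 713\right)^{2}} = \sqrt{1021128 + \left(\left(-1 + \left(-13\right)^{2}\right) + 713\right)^{2}} = \sqrt{1021128 + \left(\left(-1 + 169\right) + 713\right)^{2}} = \sqrt{1021128 + \left(168 + 713\right)^{2}} = \sqrt{1021128 + 881^{2}} = \sqrt{1021128 + 776161} = \sqrt{1797289}$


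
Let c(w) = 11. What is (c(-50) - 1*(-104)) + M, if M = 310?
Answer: 425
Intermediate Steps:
(c(-50) - 1*(-104)) + M = (11 - 1*(-104)) + 310 = (11 + 104) + 310 = 115 + 310 = 425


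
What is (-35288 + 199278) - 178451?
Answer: -14461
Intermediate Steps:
(-35288 + 199278) - 178451 = 163990 - 178451 = -14461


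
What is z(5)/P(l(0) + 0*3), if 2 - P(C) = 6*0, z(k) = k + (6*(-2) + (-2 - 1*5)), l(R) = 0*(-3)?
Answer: -7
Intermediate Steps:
l(R) = 0
z(k) = -19 + k (z(k) = k + (-12 + (-2 - 5)) = k + (-12 - 7) = k - 19 = -19 + k)
P(C) = 2 (P(C) = 2 - 6*0 = 2 - 1*0 = 2 + 0 = 2)
z(5)/P(l(0) + 0*3) = (-19 + 5)/2 = -14*1/2 = -7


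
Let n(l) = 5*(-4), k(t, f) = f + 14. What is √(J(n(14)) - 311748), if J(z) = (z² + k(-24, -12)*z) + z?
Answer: 4*I*√19463 ≈ 558.04*I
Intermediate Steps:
k(t, f) = 14 + f
n(l) = -20
J(z) = z² + 3*z (J(z) = (z² + (14 - 12)*z) + z = (z² + 2*z) + z = z² + 3*z)
√(J(n(14)) - 311748) = √(-20*(3 - 20) - 311748) = √(-20*(-17) - 311748) = √(340 - 311748) = √(-311408) = 4*I*√19463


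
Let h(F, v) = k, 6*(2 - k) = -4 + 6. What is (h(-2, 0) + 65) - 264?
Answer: -592/3 ≈ -197.33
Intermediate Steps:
k = 5/3 (k = 2 - (-4 + 6)/6 = 2 - ⅙*2 = 2 - ⅓ = 5/3 ≈ 1.6667)
h(F, v) = 5/3
(h(-2, 0) + 65) - 264 = (5/3 + 65) - 264 = 200/3 - 264 = -592/3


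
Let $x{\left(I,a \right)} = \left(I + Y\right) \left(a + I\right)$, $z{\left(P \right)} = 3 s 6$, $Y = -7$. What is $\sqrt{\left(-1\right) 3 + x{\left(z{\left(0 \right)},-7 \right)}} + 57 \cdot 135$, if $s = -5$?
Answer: $7695 + \sqrt{9406} \approx 7792.0$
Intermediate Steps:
$z{\left(P \right)} = -90$ ($z{\left(P \right)} = 3 \left(-5\right) 6 = \left(-15\right) 6 = -90$)
$x{\left(I,a \right)} = \left(-7 + I\right) \left(I + a\right)$ ($x{\left(I,a \right)} = \left(I - 7\right) \left(a + I\right) = \left(-7 + I\right) \left(I + a\right)$)
$\sqrt{\left(-1\right) 3 + x{\left(z{\left(0 \right)},-7 \right)}} + 57 \cdot 135 = \sqrt{\left(-1\right) 3 - \left(-1309 - 8100\right)} + 57 \cdot 135 = \sqrt{-3 + \left(8100 + 630 + 49 + 630\right)} + 7695 = \sqrt{-3 + 9409} + 7695 = \sqrt{9406} + 7695 = 7695 + \sqrt{9406}$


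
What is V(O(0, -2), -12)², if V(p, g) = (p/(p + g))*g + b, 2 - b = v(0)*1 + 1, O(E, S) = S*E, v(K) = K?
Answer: 1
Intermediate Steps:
O(E, S) = E*S
b = 1 (b = 2 - (0*1 + 1) = 2 - (0 + 1) = 2 - 1*1 = 2 - 1 = 1)
V(p, g) = 1 + g*p/(g + p) (V(p, g) = (p/(p + g))*g + 1 = (p/(g + p))*g + 1 = g*p/(g + p) + 1 = 1 + g*p/(g + p))
V(O(0, -2), -12)² = ((-12 + 0*(-2) - 0*(-2))/(-12 + 0*(-2)))² = ((-12 + 0 - 12*0)/(-12 + 0))² = ((-12 + 0 + 0)/(-12))² = (-1/12*(-12))² = 1² = 1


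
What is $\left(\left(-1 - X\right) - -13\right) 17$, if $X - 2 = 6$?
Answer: $68$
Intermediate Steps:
$X = 8$ ($X = 2 + 6 = 8$)
$\left(\left(-1 - X\right) - -13\right) 17 = \left(\left(-1 - 8\right) - -13\right) 17 = \left(\left(-1 - 8\right) + 13\right) 17 = \left(-9 + 13\right) 17 = 4 \cdot 17 = 68$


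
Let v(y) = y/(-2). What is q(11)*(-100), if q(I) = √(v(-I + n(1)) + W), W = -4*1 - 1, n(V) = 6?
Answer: -50*I*√10 ≈ -158.11*I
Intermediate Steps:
W = -5 (W = -4 - 1 = -5)
v(y) = -y/2 (v(y) = y*(-½) = -y/2)
q(I) = √(-8 + I/2) (q(I) = √(-(-I + 6)/2 - 5) = √(-(6 - I)/2 - 5) = √((-3 + I/2) - 5) = √(-8 + I/2))
q(11)*(-100) = (√(-32 + 2*11)/2)*(-100) = (√(-32 + 22)/2)*(-100) = (√(-10)/2)*(-100) = ((I*√10)/2)*(-100) = (I*√10/2)*(-100) = -50*I*√10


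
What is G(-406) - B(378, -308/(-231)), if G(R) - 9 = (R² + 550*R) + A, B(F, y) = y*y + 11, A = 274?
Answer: -523744/9 ≈ -58194.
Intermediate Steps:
B(F, y) = 11 + y² (B(F, y) = y² + 11 = 11 + y²)
G(R) = 283 + R² + 550*R (G(R) = 9 + ((R² + 550*R) + 274) = 9 + (274 + R² + 550*R) = 283 + R² + 550*R)
G(-406) - B(378, -308/(-231)) = (283 + (-406)² + 550*(-406)) - (11 + (-308/(-231))²) = (283 + 164836 - 223300) - (11 + (-308*(-1/231))²) = -58181 - (11 + (4/3)²) = -58181 - (11 + 16/9) = -58181 - 1*115/9 = -58181 - 115/9 = -523744/9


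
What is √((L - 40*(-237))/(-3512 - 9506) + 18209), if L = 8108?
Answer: √771404937783/6509 ≈ 134.94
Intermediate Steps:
√((L - 40*(-237))/(-3512 - 9506) + 18209) = √((8108 - 40*(-237))/(-3512 - 9506) + 18209) = √((8108 + 9480)/(-13018) + 18209) = √(17588*(-1/13018) + 18209) = √(-8794/6509 + 18209) = √(118513587/6509) = √771404937783/6509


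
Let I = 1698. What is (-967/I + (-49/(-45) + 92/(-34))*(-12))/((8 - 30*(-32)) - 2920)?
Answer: -2718373/281732160 ≈ -0.0096488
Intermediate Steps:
(-967/I + (-49/(-45) + 92/(-34))*(-12))/((8 - 30*(-32)) - 2920) = (-967/1698 + (-49/(-45) + 92/(-34))*(-12))/((8 - 30*(-32)) - 2920) = (-967*1/1698 + (-49*(-1/45) + 92*(-1/34))*(-12))/((8 + 960) - 2920) = (-967/1698 + (49/45 - 46/17)*(-12))/(968 - 2920) = (-967/1698 - 1237/765*(-12))/(-1952) = (-967/1698 + 4948/255)*(-1/1952) = (2718373/144330)*(-1/1952) = -2718373/281732160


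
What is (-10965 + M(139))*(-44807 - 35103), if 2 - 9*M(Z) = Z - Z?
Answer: 7885758530/9 ≈ 8.7620e+8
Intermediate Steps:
M(Z) = 2/9 (M(Z) = 2/9 - (Z - Z)/9 = 2/9 - ⅑*0 = 2/9 + 0 = 2/9)
(-10965 + M(139))*(-44807 - 35103) = (-10965 + 2/9)*(-44807 - 35103) = -98683/9*(-79910) = 7885758530/9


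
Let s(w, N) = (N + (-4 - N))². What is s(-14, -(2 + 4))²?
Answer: 256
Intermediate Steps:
s(w, N) = 16 (s(w, N) = (-4)² = 16)
s(-14, -(2 + 4))² = 16² = 256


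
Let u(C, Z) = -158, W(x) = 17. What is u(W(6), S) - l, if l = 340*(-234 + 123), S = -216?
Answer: 37582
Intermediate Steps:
l = -37740 (l = 340*(-111) = -37740)
u(W(6), S) - l = -158 - 1*(-37740) = -158 + 37740 = 37582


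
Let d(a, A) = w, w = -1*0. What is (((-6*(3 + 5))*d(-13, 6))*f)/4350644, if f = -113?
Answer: 0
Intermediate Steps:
w = 0
d(a, A) = 0
(((-6*(3 + 5))*d(-13, 6))*f)/4350644 = ((-6*(3 + 5)*0)*(-113))/4350644 = ((-6*8*0)*(-113))*(1/4350644) = (-48*0*(-113))*(1/4350644) = (0*(-113))*(1/4350644) = 0*(1/4350644) = 0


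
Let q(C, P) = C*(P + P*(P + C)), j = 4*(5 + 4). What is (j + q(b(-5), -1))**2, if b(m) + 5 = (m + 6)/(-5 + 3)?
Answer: 529/16 ≈ 33.063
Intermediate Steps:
j = 36 (j = 4*9 = 36)
b(m) = -8 - m/2 (b(m) = -5 + (m + 6)/(-5 + 3) = -5 + (6 + m)/(-2) = -5 + (6 + m)*(-1/2) = -5 + (-3 - m/2) = -8 - m/2)
q(C, P) = C*(P + P*(C + P))
(j + q(b(-5), -1))**2 = (36 + (-8 - 1/2*(-5))*(-1)*(1 + (-8 - 1/2*(-5)) - 1))**2 = (36 + (-8 + 5/2)*(-1)*(1 + (-8 + 5/2) - 1))**2 = (36 - 11/2*(-1)*(1 - 11/2 - 1))**2 = (36 - 11/2*(-1)*(-11/2))**2 = (36 - 121/4)**2 = (23/4)**2 = 529/16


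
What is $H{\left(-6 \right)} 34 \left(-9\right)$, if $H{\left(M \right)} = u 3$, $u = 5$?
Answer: $-4590$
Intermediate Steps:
$H{\left(M \right)} = 15$ ($H{\left(M \right)} = 5 \cdot 3 = 15$)
$H{\left(-6 \right)} 34 \left(-9\right) = 15 \cdot 34 \left(-9\right) = 510 \left(-9\right) = -4590$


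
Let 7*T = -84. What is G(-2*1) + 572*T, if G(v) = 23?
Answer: -6841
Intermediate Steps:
T = -12 (T = (⅐)*(-84) = -12)
G(-2*1) + 572*T = 23 + 572*(-12) = 23 - 6864 = -6841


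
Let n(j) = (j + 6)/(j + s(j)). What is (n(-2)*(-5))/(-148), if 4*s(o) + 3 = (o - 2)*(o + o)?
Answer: 4/37 ≈ 0.10811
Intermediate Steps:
s(o) = -¾ + o*(-2 + o)/2 (s(o) = -¾ + ((o - 2)*(o + o))/4 = -¾ + ((-2 + o)*(2*o))/4 = -¾ + (2*o*(-2 + o))/4 = -¾ + o*(-2 + o)/2)
n(j) = (6 + j)/(-¾ + j²/2) (n(j) = (j + 6)/(j + (-¾ + j²/2 - j)) = (6 + j)/(-¾ + j²/2))
(n(-2)*(-5))/(-148) = ((4*(6 - 2)/(-3 + 2*(-2)²))*(-5))/(-148) = ((4*4/(-3 + 2*4))*(-5))*(-1/148) = ((4*4/(-3 + 8))*(-5))*(-1/148) = ((4*4/5)*(-5))*(-1/148) = ((4*(⅕)*4)*(-5))*(-1/148) = ((16/5)*(-5))*(-1/148) = -16*(-1/148) = 4/37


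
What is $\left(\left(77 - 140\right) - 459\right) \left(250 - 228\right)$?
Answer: $-11484$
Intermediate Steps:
$\left(\left(77 - 140\right) - 459\right) \left(250 - 228\right) = \left(-63 - 459\right) 22 = \left(-522\right) 22 = -11484$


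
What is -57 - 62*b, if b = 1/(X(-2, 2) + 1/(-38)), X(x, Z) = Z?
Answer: -6631/75 ≈ -88.413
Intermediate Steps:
b = 38/75 (b = 1/(2 + 1/(-38)) = 1/(2 - 1/38) = 1/(75/38) = 38/75 ≈ 0.50667)
-57 - 62*b = -57 - 62*38/75 = -57 - 2356/75 = -6631/75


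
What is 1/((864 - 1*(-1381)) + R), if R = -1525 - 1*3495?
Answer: -1/2775 ≈ -0.00036036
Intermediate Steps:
R = -5020 (R = -1525 - 3495 = -5020)
1/((864 - 1*(-1381)) + R) = 1/((864 - 1*(-1381)) - 5020) = 1/((864 + 1381) - 5020) = 1/(2245 - 5020) = 1/(-2775) = -1/2775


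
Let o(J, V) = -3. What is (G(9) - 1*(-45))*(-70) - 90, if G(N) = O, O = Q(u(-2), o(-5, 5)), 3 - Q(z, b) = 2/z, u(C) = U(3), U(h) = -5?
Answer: -3478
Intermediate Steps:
u(C) = -5
Q(z, b) = 3 - 2/z
O = 17/5 (O = 3 - 2/(-5) = 3 - 2*(-1/5) = 3 + 2/5 = 17/5 ≈ 3.4000)
G(N) = 17/5
(G(9) - 1*(-45))*(-70) - 90 = (17/5 - 1*(-45))*(-70) - 90 = (17/5 + 45)*(-70) - 90 = (242/5)*(-70) - 90 = -3388 - 90 = -3478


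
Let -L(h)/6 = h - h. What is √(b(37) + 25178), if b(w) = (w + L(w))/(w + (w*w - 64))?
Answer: √45344721246/1342 ≈ 158.68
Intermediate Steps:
L(h) = 0 (L(h) = -6*(h - h) = -6*0 = 0)
b(w) = w/(-64 + w + w²) (b(w) = (w + 0)/(w + (w*w - 64)) = w/(w + (w² - 64)) = w/(w + (-64 + w²)) = w/(-64 + w + w²))
√(b(37) + 25178) = √(37/(-64 + 37 + 37²) + 25178) = √(37/(-64 + 37 + 1369) + 25178) = √(37/1342 + 25178) = √(33788913/1342) = √45344721246/1342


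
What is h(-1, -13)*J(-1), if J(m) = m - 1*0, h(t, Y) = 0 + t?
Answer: 1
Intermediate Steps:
h(t, Y) = t
J(m) = m (J(m) = m + 0 = m)
h(-1, -13)*J(-1) = -1*(-1) = 1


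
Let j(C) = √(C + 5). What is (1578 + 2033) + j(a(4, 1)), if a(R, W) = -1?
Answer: 3613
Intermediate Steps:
j(C) = √(5 + C)
(1578 + 2033) + j(a(4, 1)) = (1578 + 2033) + √(5 - 1) = 3611 + √4 = 3611 + 2 = 3613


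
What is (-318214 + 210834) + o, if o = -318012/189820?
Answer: -5095797403/47455 ≈ -1.0738e+5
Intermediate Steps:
o = -79503/47455 (o = -318012*1/189820 = -79503/47455 ≈ -1.6753)
(-318214 + 210834) + o = (-318214 + 210834) - 79503/47455 = -107380 - 79503/47455 = -5095797403/47455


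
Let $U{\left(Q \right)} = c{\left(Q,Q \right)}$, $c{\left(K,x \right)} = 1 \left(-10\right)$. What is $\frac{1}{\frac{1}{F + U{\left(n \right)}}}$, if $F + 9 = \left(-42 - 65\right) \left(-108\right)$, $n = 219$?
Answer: $11537$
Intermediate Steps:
$c{\left(K,x \right)} = -10$
$U{\left(Q \right)} = -10$
$F = 11547$ ($F = -9 + \left(-42 - 65\right) \left(-108\right) = -9 - -11556 = -9 + 11556 = 11547$)
$\frac{1}{\frac{1}{F + U{\left(n \right)}}} = \frac{1}{\frac{1}{11547 - 10}} = \frac{1}{\frac{1}{11537}} = 11537$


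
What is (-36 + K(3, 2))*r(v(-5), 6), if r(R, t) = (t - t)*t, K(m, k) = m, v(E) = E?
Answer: 0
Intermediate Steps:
r(R, t) = 0 (r(R, t) = 0*t = 0)
(-36 + K(3, 2))*r(v(-5), 6) = (-36 + 3)*0 = -33*0 = 0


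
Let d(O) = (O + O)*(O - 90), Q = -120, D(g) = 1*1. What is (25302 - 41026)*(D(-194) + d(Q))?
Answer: -792505324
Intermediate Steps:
D(g) = 1
d(O) = 2*O*(-90 + O) (d(O) = (2*O)*(-90 + O) = 2*O*(-90 + O))
(25302 - 41026)*(D(-194) + d(Q)) = (25302 - 41026)*(1 + 2*(-120)*(-90 - 120)) = -15724*(1 + 2*(-120)*(-210)) = -15724*(1 + 50400) = -15724*50401 = -792505324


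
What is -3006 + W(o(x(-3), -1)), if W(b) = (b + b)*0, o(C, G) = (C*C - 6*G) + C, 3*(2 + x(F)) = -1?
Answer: -3006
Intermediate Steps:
x(F) = -7/3 (x(F) = -2 + (1/3)*(-1) = -2 - 1/3 = -7/3)
o(C, G) = C + C**2 - 6*G (o(C, G) = (C**2 - 6*G) + C = C + C**2 - 6*G)
W(b) = 0 (W(b) = (2*b)*0 = 0)
-3006 + W(o(x(-3), -1)) = -3006 + 0 = -3006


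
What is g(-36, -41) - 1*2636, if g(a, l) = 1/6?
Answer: -15815/6 ≈ -2635.8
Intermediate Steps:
g(a, l) = 1/6
g(-36, -41) - 1*2636 = 1/6 - 1*2636 = 1/6 - 2636 = -15815/6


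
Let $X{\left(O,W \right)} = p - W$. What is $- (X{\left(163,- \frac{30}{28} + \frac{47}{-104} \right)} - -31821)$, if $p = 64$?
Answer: $- \frac{23213389}{728} \approx -31887.0$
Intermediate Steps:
$X{\left(O,W \right)} = 64 - W$
$- (X{\left(163,- \frac{30}{28} + \frac{47}{-104} \right)} - -31821) = - (\left(64 - \left(- \frac{30}{28} + \frac{47}{-104}\right)\right) - -31821) = - (\left(64 - \left(\left(-30\right) \frac{1}{28} + 47 \left(- \frac{1}{104}\right)\right)\right) + 31821) = - (\left(64 - \left(- \frac{15}{14} - \frac{47}{104}\right)\right) + 31821) = - (\left(64 - - \frac{1109}{728}\right) + 31821) = - (\left(64 + \frac{1109}{728}\right) + 31821) = - (\frac{47701}{728} + 31821) = \left(-1\right) \frac{23213389}{728} = - \frac{23213389}{728}$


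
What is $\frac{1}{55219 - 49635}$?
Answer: $\frac{1}{5584} \approx 0.00017908$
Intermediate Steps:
$\frac{1}{55219 - 49635} = \frac{1}{5584}$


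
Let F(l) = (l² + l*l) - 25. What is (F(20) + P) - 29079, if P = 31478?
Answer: 3174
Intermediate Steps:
F(l) = -25 + 2*l² (F(l) = (l² + l²) - 25 = 2*l² - 25 = -25 + 2*l²)
(F(20) + P) - 29079 = ((-25 + 2*20²) + 31478) - 29079 = ((-25 + 2*400) + 31478) - 29079 = ((-25 + 800) + 31478) - 29079 = (775 + 31478) - 29079 = 32253 - 29079 = 3174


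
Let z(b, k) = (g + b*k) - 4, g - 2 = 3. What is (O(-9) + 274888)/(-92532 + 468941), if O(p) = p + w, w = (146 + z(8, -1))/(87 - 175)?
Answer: 24189213/33123992 ≈ 0.73026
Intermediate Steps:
g = 5 (g = 2 + 3 = 5)
z(b, k) = 1 + b*k (z(b, k) = (5 + b*k) - 4 = 1 + b*k)
w = -139/88 (w = (146 + (1 + 8*(-1)))/(87 - 175) = (146 + (1 - 8))/(-88) = (146 - 7)*(-1/88) = 139*(-1/88) = -139/88 ≈ -1.5795)
O(p) = -139/88 + p (O(p) = p - 139/88 = -139/88 + p)
(O(-9) + 274888)/(-92532 + 468941) = ((-139/88 - 9) + 274888)/(-92532 + 468941) = (-931/88 + 274888)/376409 = (24189213/88)*(1/376409) = 24189213/33123992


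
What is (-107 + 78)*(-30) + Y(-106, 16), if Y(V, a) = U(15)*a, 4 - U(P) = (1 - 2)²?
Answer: 918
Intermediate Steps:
U(P) = 3 (U(P) = 4 - (1 - 2)² = 4 - 1*(-1)² = 4 - 1*1 = 4 - 1 = 3)
Y(V, a) = 3*a
(-107 + 78)*(-30) + Y(-106, 16) = (-107 + 78)*(-30) + 3*16 = -29*(-30) + 48 = 870 + 48 = 918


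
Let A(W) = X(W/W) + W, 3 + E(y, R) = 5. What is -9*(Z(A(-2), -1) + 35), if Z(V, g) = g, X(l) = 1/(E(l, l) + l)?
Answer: -306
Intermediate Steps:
E(y, R) = 2 (E(y, R) = -3 + 5 = 2)
X(l) = 1/(2 + l)
A(W) = ⅓ + W (A(W) = 1/(2 + W/W) + W = 1/(2 + 1) + W = 1/3 + W = ⅓ + W)
-9*(Z(A(-2), -1) + 35) = -9*(-1 + 35) = -9*34 = -306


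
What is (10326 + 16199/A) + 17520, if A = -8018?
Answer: 223253029/8018 ≈ 27844.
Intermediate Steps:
(10326 + 16199/A) + 17520 = (10326 + 16199/(-8018)) + 17520 = (10326 + 16199*(-1/8018)) + 17520 = (10326 - 16199/8018) + 17520 = 82777669/8018 + 17520 = 223253029/8018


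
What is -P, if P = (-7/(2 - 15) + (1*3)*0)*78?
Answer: -42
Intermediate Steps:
P = 42 (P = (-7/(-13) + 3*0)*78 = (-1/13*(-7) + 0)*78 = (7/13 + 0)*78 = (7/13)*78 = 42)
-P = -1*42 = -42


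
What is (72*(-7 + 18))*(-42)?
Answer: -33264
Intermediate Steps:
(72*(-7 + 18))*(-42) = (72*11)*(-42) = 792*(-42) = -33264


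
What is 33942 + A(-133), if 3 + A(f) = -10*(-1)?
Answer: 33949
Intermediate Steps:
A(f) = 7 (A(f) = -3 - 10*(-1) = -3 + 10 = 7)
33942 + A(-133) = 33942 + 7 = 33949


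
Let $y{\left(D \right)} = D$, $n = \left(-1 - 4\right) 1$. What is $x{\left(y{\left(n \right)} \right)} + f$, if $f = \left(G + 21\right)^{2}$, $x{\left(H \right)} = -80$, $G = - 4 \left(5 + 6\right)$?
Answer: $449$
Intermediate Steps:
$G = -44$ ($G = \left(-4\right) 11 = -44$)
$n = -5$ ($n = \left(-5\right) 1 = -5$)
$f = 529$ ($f = \left(-44 + 21\right)^{2} = \left(-23\right)^{2} = 529$)
$x{\left(y{\left(n \right)} \right)} + f = -80 + 529 = 449$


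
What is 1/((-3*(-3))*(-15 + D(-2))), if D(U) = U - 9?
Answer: -1/234 ≈ -0.0042735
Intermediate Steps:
D(U) = -9 + U
1/((-3*(-3))*(-15 + D(-2))) = 1/((-3*(-3))*(-15 + (-9 - 2))) = 1/(9*(-15 - 11)) = 1/(9*(-26)) = 1/(-234) = -1/234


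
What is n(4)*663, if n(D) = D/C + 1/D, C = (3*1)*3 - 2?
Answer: 15249/28 ≈ 544.61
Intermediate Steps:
C = 7 (C = 3*3 - 2 = 9 - 2 = 7)
n(D) = 1/D + D/7 (n(D) = D/7 + 1/D = 1/D + D/7)
n(4)*663 = (1/4 + (⅐)*4)*663 = (¼ + 4/7)*663 = (23/28)*663 = 15249/28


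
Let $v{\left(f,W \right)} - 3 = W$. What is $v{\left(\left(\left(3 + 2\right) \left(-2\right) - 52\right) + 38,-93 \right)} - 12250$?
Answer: $-12340$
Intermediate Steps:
$v{\left(f,W \right)} = 3 + W$
$v{\left(\left(\left(3 + 2\right) \left(-2\right) - 52\right) + 38,-93 \right)} - 12250 = \left(3 - 93\right) - 12250 = -90 - 12250 = -12340$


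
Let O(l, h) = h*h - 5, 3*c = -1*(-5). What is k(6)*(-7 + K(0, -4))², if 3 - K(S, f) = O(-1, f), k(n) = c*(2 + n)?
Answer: 3000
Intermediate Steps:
c = 5/3 (c = (-1*(-5))/3 = (⅓)*5 = 5/3 ≈ 1.6667)
O(l, h) = -5 + h² (O(l, h) = h² - 5 = -5 + h²)
k(n) = 10/3 + 5*n/3 (k(n) = 5*(2 + n)/3 = 10/3 + 5*n/3)
K(S, f) = 8 - f² (K(S, f) = 3 - (-5 + f²) = 3 + (5 - f²) = 8 - f²)
k(6)*(-7 + K(0, -4))² = (10/3 + (5/3)*6)*(-7 + (8 - 1*(-4)²))² = (10/3 + 10)*(-7 + (8 - 1*16))² = 40*(-7 + (8 - 16))²/3 = 40*(-7 - 8)²/3 = (40/3)*(-15)² = (40/3)*225 = 3000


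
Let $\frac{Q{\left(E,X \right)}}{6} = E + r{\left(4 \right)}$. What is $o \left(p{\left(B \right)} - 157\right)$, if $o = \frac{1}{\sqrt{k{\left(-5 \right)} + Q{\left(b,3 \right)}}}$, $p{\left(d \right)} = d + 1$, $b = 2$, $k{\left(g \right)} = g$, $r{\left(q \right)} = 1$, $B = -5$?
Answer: $- \frac{161 \sqrt{13}}{13} \approx -44.653$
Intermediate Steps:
$Q{\left(E,X \right)} = 6 + 6 E$ ($Q{\left(E,X \right)} = 6 \left(E + 1\right) = 6 \left(1 + E\right) = 6 + 6 E$)
$p{\left(d \right)} = 1 + d$
$o = \frac{\sqrt{13}}{13}$ ($o = \frac{1}{\sqrt{-5 + \left(6 + 6 \cdot 2\right)}} = \frac{1}{\sqrt{-5 + \left(6 + 12\right)}} = \frac{1}{\sqrt{-5 + 18}} = \frac{1}{\sqrt{13}} = \frac{\sqrt{13}}{13} \approx 0.27735$)
$o \left(p{\left(B \right)} - 157\right) = \frac{\sqrt{13}}{13} \left(\left(1 - 5\right) - 157\right) = \frac{\sqrt{13}}{13} \left(-4 - 157\right) = \frac{\sqrt{13}}{13} \left(-161\right) = - \frac{161 \sqrt{13}}{13}$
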